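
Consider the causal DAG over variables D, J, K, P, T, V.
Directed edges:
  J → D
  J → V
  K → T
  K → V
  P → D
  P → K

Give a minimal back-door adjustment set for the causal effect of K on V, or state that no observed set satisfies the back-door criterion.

K→V: minimal back-door set ∅.

desc(K)\{K}={T,V}; candidates ⊆ {D,J,P}.
∅: K⊥V given ∅ in G with K→· removed — back-door holds.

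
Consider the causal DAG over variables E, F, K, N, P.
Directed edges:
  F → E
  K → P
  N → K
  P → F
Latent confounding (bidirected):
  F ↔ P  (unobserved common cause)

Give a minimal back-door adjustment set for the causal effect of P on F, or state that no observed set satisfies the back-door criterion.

desc(P)\{P}={E,F}; candidates ⊆ {K,N}.
P↔F: latent back-door arc(s) into P.
size 0: {}; under {} P still reaches {E,F,K,N} ∋ F.
size 1: {K}, {N}; under {K} P still reaches {E,F} ∋ F.
size 2: {K,N}; under {K,N} P still reaches {E,F} ∋ F.
P↔F cannot be blocked by any observed set — no back-door set.

P→F: no observed back-door set.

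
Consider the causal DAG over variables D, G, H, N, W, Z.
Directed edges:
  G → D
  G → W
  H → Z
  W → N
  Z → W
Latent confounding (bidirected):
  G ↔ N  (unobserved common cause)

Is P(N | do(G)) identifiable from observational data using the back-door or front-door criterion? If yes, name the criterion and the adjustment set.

P(N|do(G)): frontdoor, adjust for {W}.

desc(G)\{G}={D,N,W}; candidates ⊆ {H,Z}.
G↔N: latent back-door arc(s) into G.
size 0: {}; under {} G still reaches {N} ∋ N.
size 1: {H}, {Z}; under {H} G still reaches {N} ∋ N.
size 2: {H,Z}; under {H,Z} G still reaches {N} ∋ N.
G↔N cannot be blocked by any observed set — no back-door set.
{W}: (i) intercepts every directed G→N path; (ii) no back-door G→{W}; (iii) {G} blocks every back-door {W}→N. Front-door holds.
P(N|do(G)) = Σ_{W} P(W|G) Σ_{G'} P(N|W,G')P(G').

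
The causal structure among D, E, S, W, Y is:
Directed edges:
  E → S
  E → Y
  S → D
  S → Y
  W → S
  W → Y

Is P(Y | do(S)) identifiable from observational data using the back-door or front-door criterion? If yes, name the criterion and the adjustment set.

P(Y|do(S)): backdoor, adjust for {E, W}.

desc(S)\{S}={D,Y}; candidates ⊆ {E,W}.
size 0: {}; under {} S still reaches {E,W,Y} ∋ Y.
size 1: {E}, {W}; under {E} S still reaches {W,Y} ∋ Y.
{E,W}: S⊥Y given {E,W} in G with S→· removed — back-door holds.
P(Y|do(S)) = Σ_{E,W} P(Y|S,E,W)·P(E,W).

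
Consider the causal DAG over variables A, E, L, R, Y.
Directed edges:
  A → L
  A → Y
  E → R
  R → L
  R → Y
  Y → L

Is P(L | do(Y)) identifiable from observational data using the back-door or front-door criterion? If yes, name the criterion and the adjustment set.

P(L|do(Y)): backdoor, adjust for {A, R}.

desc(Y)\{Y}={L}; candidates ⊆ {A,E,R}.
size 0: {}; under {} Y still reaches {A,E,L,R} ∋ L.
size 1: {A}, {E}, {R}; under {A} Y still reaches {E,L,R} ∋ L.
{A,R}: Y⊥L given {A,R} in G with Y→· removed — back-door holds.
P(L|do(Y)) = Σ_{A,R} P(L|Y,A,R)·P(A,R).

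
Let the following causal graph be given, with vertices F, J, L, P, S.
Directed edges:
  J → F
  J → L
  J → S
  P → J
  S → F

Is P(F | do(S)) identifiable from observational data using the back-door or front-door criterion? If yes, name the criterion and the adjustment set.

P(F|do(S)): backdoor, adjust for {J}.

desc(S)\{S}={F}; candidates ⊆ {J,L,P}.
size 0: {}; under {} S still reaches {F,J,L,P} ∋ F.
{J}: S⊥F given {J} in G with S→· removed — back-door holds.
P(F|do(S)) = Σ_{J} P(F|S,J)·P(J).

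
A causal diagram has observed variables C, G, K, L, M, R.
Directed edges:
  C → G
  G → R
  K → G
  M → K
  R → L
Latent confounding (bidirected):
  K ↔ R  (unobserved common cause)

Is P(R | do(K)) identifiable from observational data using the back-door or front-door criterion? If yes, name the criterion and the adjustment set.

desc(K)\{K}={G,L,R}; candidates ⊆ {C,M}.
K↔R: latent back-door arc(s) into K.
size 0: {}; under {} K still reaches {L,M,R} ∋ R.
size 1: {C}, {M}; under {C} K still reaches {L,M,R} ∋ R.
size 2: {C,M}; under {C,M} K still reaches {L,R} ∋ R.
K↔R cannot be blocked by any observed set — no back-door set.
{G}: (i) intercepts every directed K→R path; (ii) no back-door K→{G}; (iii) {K} blocks every back-door {G}→R. Front-door holds.
P(R|do(K)) = Σ_{G} P(G|K) Σ_{K'} P(R|G,K')P(K').

P(R|do(K)): frontdoor, adjust for {G}.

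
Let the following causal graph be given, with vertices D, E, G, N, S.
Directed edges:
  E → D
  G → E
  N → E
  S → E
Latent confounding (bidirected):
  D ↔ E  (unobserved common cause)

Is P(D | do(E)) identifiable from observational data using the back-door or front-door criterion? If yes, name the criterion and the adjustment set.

P(D|do(E)): not identifiable (no BD/FD set).

desc(E)\{E}={D}; candidates ⊆ {G,N,S}.
E↔D: latent back-door arc(s) into E.
size 0: {}; under {} E still reaches {D,G,N,S} ∋ D.
size 1: {G}, {N}, {S}; under {G} E still reaches {D,N,S} ∋ D.
size 2: {G,N}, {G,S}, {N,S}; under {G,N} E still reaches {D,S} ∋ D.
E↔D cannot be blocked by any observed set — no back-door set.
No mediator lies on a directed E→…→D path.
Neither criterion identifies P(D|do(E)) in this graph.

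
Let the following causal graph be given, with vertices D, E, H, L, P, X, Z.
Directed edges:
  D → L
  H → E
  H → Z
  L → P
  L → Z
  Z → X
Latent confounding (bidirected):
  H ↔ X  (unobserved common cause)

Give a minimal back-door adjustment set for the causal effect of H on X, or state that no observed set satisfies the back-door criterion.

H→X: no observed back-door set.

desc(H)\{H}={E,X,Z}; candidates ⊆ {D,L,P}.
H↔X: latent back-door arc(s) into H.
size 0: {}; under {} H still reaches {X} ∋ X.
size 1: {D}, {L}, {P}; under {D} H still reaches {X} ∋ X.
size 2: {D,L}, {D,P}, {L,P}; under {D,L} H still reaches {X} ∋ X.
H↔X cannot be blocked by any observed set — no back-door set.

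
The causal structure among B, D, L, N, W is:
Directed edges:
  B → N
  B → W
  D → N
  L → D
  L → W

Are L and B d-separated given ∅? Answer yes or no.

Yes — L ⊥ B | ∅.

Bayes-Ball from L | ∅ reaches {D,N,W}.
B ∉ reach(L|∅) ⇒ L ⊥ B | ∅.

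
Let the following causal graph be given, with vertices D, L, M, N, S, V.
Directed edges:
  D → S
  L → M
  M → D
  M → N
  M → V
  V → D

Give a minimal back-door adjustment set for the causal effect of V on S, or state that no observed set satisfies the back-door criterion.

desc(V)\{V}={D,S}; candidates ⊆ {L,M,N}.
size 0: {}; under {} V still reaches {D,L,M,N,S} ∋ S.
{M}: V⊥S given {M} in G with V→· removed — back-door holds.

V→S: minimal back-door set {M}.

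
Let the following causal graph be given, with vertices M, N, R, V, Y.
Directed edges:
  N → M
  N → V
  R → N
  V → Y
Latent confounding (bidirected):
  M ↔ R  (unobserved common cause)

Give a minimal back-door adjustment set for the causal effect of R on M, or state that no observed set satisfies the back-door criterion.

desc(R)\{R}={M,N,V,Y}; candidates ⊆ {—}.
R↔M: latent back-door arc(s) into R.
size 0: {}; under {} R still reaches {M} ∋ M.
R↔M cannot be blocked by any observed set — no back-door set.

R→M: no observed back-door set.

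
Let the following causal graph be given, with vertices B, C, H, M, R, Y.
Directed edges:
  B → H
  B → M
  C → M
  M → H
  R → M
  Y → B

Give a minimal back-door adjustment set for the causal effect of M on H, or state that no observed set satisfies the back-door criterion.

desc(M)\{M}={H}; candidates ⊆ {B,C,R,Y}.
size 0: {}; under {} M still reaches {B,C,H,R,Y} ∋ H.
{B}: M⊥H given {B} in G with M→· removed — back-door holds.

M→H: minimal back-door set {B}.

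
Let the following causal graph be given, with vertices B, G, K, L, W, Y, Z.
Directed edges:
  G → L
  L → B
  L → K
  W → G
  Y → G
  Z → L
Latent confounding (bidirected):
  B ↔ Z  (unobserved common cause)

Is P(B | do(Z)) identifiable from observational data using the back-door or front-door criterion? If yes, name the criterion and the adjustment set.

P(B|do(Z)): frontdoor, adjust for {L}.

desc(Z)\{Z}={B,K,L}; candidates ⊆ {G,W,Y}.
Z↔B: latent back-door arc(s) into Z.
size 0: {}; under {} Z still reaches {B} ∋ B.
size 1: {G}, {W}, {Y}; under {G} Z still reaches {B} ∋ B.
size 2: {G,W}, {G,Y}, {W,Y}; under {G,W} Z still reaches {B} ∋ B.
Z↔B cannot be blocked by any observed set — no back-door set.
{L}: (i) intercepts every directed Z→B path; (ii) no back-door Z→{L}; (iii) {Z} blocks every back-door {L}→B. Front-door holds.
P(B|do(Z)) = Σ_{L} P(L|Z) Σ_{Z'} P(B|L,Z')P(Z').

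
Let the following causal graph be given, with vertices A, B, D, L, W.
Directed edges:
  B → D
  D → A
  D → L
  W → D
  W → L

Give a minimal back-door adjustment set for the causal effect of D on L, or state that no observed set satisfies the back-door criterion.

D→L: minimal back-door set {W}.

desc(D)\{D}={A,L}; candidates ⊆ {B,W}.
size 0: {}; under {} D still reaches {B,L,W} ∋ L.
{W}: D⊥L given {W} in G with D→· removed — back-door holds.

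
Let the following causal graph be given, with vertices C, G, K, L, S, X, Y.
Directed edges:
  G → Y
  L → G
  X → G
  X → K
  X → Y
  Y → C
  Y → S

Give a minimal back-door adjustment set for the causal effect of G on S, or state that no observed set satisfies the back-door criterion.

G→S: minimal back-door set {X}.

desc(G)\{G}={C,S,Y}; candidates ⊆ {K,L,X}.
size 0: {}; under {} G still reaches {C,K,L,S,X,Y} ∋ S.
{X}: G⊥S given {X} in G with G→· removed — back-door holds.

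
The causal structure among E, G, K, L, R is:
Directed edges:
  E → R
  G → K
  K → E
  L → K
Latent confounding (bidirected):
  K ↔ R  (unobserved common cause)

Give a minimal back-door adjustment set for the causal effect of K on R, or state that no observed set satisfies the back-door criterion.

desc(K)\{K}={E,R}; candidates ⊆ {G,L}.
K↔R: latent back-door arc(s) into K.
size 0: {}; under {} K still reaches {G,L,R} ∋ R.
size 1: {G}, {L}; under {G} K still reaches {L,R} ∋ R.
size 2: {G,L}; under {G,L} K still reaches {R} ∋ R.
K↔R cannot be blocked by any observed set — no back-door set.

K→R: no observed back-door set.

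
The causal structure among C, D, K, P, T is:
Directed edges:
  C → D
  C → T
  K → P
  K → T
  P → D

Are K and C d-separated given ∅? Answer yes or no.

Yes — K ⊥ C | ∅.

Bayes-Ball from K | ∅ reaches {D,P,T}.
C ∉ reach(K|∅) ⇒ K ⊥ C | ∅.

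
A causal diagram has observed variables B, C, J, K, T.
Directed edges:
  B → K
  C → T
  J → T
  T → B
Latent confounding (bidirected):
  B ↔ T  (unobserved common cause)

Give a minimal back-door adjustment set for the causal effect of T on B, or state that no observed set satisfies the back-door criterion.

T→B: no observed back-door set.

desc(T)\{T}={B,K}; candidates ⊆ {C,J}.
T↔B: latent back-door arc(s) into T.
size 0: {}; under {} T still reaches {B,C,J,K} ∋ B.
size 1: {C}, {J}; under {C} T still reaches {B,J,K} ∋ B.
size 2: {C,J}; under {C,J} T still reaches {B,K} ∋ B.
T↔B cannot be blocked by any observed set — no back-door set.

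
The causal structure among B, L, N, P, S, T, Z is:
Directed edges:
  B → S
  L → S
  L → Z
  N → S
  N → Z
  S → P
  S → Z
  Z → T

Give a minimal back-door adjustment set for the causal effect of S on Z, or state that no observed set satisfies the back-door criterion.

S→Z: minimal back-door set {L, N}.

desc(S)\{S}={P,T,Z}; candidates ⊆ {B,L,N}.
size 0: {}; under {} S still reaches {B,L,N,T,Z} ∋ Z.
size 1: {B}, {L}, {N}; under {B} S still reaches {L,N,T,Z} ∋ Z.
{L,N}: S⊥Z given {L,N} in G with S→· removed — back-door holds.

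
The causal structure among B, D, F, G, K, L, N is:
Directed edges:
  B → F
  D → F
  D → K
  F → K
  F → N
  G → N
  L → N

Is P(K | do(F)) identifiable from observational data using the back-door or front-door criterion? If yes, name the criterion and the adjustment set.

P(K|do(F)): backdoor, adjust for {D}.

desc(F)\{F}={K,N}; candidates ⊆ {B,D,G,L}.
size 0: {}; under {} F still reaches {B,D,K} ∋ K.
{D}: F⊥K given {D} in G with F→· removed — back-door holds.
P(K|do(F)) = Σ_{D} P(K|F,D)·P(D).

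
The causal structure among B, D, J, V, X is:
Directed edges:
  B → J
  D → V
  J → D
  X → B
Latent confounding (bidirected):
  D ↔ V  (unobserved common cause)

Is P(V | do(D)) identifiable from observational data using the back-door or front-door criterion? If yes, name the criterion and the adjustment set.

P(V|do(D)): not identifiable (no BD/FD set).

desc(D)\{D}={V}; candidates ⊆ {B,J,X}.
D↔V: latent back-door arc(s) into D.
size 0: {}; under {} D still reaches {B,J,V,X} ∋ V.
size 1: {B}, {J}, {X}; under {B} D still reaches {J,V} ∋ V.
size 2: {B,J}, {B,X}, {J,X}; under {B,J} D still reaches {V} ∋ V.
D↔V cannot be blocked by any observed set — no back-door set.
No mediator lies on a directed D→…→V path.
Neither criterion identifies P(V|do(D)) in this graph.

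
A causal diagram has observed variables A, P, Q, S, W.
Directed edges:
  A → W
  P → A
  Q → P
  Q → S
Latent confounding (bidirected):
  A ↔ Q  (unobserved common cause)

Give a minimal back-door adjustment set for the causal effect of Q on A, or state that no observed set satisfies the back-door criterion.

Q→A: no observed back-door set.

desc(Q)\{Q}={A,P,S,W}; candidates ⊆ {—}.
Q↔A: latent back-door arc(s) into Q.
size 0: {}; under {} Q still reaches {A,W} ∋ A.
Q↔A cannot be blocked by any observed set — no back-door set.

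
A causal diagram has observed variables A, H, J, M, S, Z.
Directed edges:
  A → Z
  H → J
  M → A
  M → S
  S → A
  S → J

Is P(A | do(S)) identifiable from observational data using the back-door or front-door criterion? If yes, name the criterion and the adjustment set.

P(A|do(S)): backdoor, adjust for {M}.

desc(S)\{S}={A,J,Z}; candidates ⊆ {H,M}.
size 0: {}; under {} S still reaches {A,M,Z} ∋ A.
{M}: S⊥A given {M} in G with S→· removed — back-door holds.
P(A|do(S)) = Σ_{M} P(A|S,M)·P(M).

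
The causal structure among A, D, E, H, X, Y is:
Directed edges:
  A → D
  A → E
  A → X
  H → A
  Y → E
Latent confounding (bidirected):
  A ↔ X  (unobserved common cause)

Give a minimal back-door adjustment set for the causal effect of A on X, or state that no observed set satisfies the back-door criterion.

A→X: no observed back-door set.

desc(A)\{A}={D,E,X}; candidates ⊆ {H,Y}.
A↔X: latent back-door arc(s) into A.
size 0: {}; under {} A still reaches {H,X} ∋ X.
size 1: {H}, {Y}; under {H} A still reaches {X} ∋ X.
size 2: {H,Y}; under {H,Y} A still reaches {X} ∋ X.
A↔X cannot be blocked by any observed set — no back-door set.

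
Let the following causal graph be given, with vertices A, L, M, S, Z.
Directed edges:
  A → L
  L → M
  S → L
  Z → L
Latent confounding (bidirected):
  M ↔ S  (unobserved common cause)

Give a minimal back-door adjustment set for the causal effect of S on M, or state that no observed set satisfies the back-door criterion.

S→M: no observed back-door set.

desc(S)\{S}={L,M}; candidates ⊆ {A,Z}.
S↔M: latent back-door arc(s) into S.
size 0: {}; under {} S still reaches {M} ∋ M.
size 1: {A}, {Z}; under {A} S still reaches {M} ∋ M.
size 2: {A,Z}; under {A,Z} S still reaches {M} ∋ M.
S↔M cannot be blocked by any observed set — no back-door set.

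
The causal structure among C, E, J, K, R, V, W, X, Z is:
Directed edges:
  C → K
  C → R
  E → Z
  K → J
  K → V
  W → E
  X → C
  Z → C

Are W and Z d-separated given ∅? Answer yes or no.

Bayes-Ball from W | ∅ reaches {C,E,J,K,R,V,Z}.
Z ∈ reach(W|∅) ⇒ W ⊥̸ Z | ∅.

No — W and Z are d-connected given ∅.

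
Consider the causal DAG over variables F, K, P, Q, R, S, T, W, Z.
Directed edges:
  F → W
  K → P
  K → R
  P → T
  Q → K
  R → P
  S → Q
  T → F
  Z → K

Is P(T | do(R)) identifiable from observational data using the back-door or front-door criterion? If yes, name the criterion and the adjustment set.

desc(R)\{R}={F,P,T,W}; candidates ⊆ {K,Q,S,Z}.
size 0: {}; under {} R still reaches {F,K,P,Q,S,T,W,Z} ∋ T.
{K}: R⊥T given {K} in G with R→· removed — back-door holds.
P(T|do(R)) = Σ_{K} P(T|R,K)·P(K).

P(T|do(R)): backdoor, adjust for {K}.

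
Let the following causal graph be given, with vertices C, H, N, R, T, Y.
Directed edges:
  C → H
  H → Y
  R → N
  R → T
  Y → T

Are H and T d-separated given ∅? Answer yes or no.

No — H and T are d-connected given ∅.

Bayes-Ball from H | ∅ reaches {C,T,Y}.
T ∈ reach(H|∅) ⇒ H ⊥̸ T | ∅.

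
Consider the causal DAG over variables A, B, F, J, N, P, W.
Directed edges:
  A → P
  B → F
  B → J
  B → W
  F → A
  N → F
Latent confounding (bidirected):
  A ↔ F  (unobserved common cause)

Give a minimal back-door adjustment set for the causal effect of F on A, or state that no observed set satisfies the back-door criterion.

desc(F)\{F}={A,P}; candidates ⊆ {B,J,N,W}.
F↔A: latent back-door arc(s) into F.
size 0: {}; under {} F still reaches {A,B,J,N,P,W} ∋ A.
size 1: {B}, {J}, {N} …(+1); under {B} F still reaches {A,N,P} ∋ A.
size 2: {B,J}, {B,N}, {B,W} …(+3); under {B,J} F still reaches {A,N,P} ∋ A.
F↔A cannot be blocked by any observed set — no back-door set.

F→A: no observed back-door set.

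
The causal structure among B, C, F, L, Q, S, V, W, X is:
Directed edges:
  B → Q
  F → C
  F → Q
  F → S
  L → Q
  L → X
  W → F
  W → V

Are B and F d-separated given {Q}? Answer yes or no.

No — B and F are d-connected given {Q}.

Bayes-Ball from B | {Q} reaches {C,F,L,S,V,W,X}.
F ∈ reach(B|{Q}) ⇒ B ⊥̸ F | {Q}.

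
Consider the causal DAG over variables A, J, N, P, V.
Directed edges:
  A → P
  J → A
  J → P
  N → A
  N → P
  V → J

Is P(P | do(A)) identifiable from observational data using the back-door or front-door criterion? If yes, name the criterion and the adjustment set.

P(P|do(A)): backdoor, adjust for {J, N}.

desc(A)\{A}={P}; candidates ⊆ {J,N,V}.
size 0: {}; under {} A still reaches {J,N,P,V} ∋ P.
size 1: {J}, {N}, {V}; under {J} A still reaches {N,P} ∋ P.
{J,N}: A⊥P given {J,N} in G with A→· removed — back-door holds.
P(P|do(A)) = Σ_{J,N} P(P|A,J,N)·P(J,N).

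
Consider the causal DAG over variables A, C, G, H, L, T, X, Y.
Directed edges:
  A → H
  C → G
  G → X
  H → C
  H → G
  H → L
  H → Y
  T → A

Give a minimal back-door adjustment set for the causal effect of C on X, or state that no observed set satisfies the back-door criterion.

C→X: minimal back-door set {H}.

desc(C)\{C}={G,X}; candidates ⊆ {A,H,L,T,Y}.
size 0: {}; under {} C still reaches {A,G,H,L,T,X,Y} ∋ X.
{H}: C⊥X given {H} in G with C→· removed — back-door holds.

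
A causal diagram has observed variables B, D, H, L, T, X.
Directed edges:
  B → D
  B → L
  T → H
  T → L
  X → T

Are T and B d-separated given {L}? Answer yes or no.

No — T and B are d-connected given {L}.

Bayes-Ball from T | {L} reaches {B,D,H,X}.
B ∈ reach(T|{L}) ⇒ T ⊥̸ B | {L}.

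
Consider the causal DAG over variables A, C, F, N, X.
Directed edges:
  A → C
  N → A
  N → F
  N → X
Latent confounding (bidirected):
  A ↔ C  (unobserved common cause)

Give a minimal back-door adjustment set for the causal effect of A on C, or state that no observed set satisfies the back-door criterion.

desc(A)\{A}={C}; candidates ⊆ {F,N,X}.
A↔C: latent back-door arc(s) into A.
size 0: {}; under {} A still reaches {C,F,N,X} ∋ C.
size 1: {F}, {N}, {X}; under {F} A still reaches {C,N,X} ∋ C.
size 2: {F,N}, {F,X}, {N,X}; under {F,N} A still reaches {C} ∋ C.
A↔C cannot be blocked by any observed set — no back-door set.

A→C: no observed back-door set.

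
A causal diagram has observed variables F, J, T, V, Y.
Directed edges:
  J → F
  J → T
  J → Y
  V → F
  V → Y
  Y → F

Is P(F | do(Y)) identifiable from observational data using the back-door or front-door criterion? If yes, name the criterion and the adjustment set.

desc(Y)\{Y}={F}; candidates ⊆ {J,T,V}.
size 0: {}; under {} Y still reaches {F,J,T,V} ∋ F.
size 1: {J}, {T}, {V}; under {J} Y still reaches {F,V} ∋ F.
{J,V}: Y⊥F given {J,V} in G with Y→· removed — back-door holds.
P(F|do(Y)) = Σ_{J,V} P(F|Y,J,V)·P(J,V).

P(F|do(Y)): backdoor, adjust for {J, V}.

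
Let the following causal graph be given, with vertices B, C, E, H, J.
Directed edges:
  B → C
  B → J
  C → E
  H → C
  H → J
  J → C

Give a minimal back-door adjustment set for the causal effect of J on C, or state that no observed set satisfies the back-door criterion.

J→C: minimal back-door set {B, H}.

desc(J)\{J}={C,E}; candidates ⊆ {B,H}.
size 0: {}; under {} J still reaches {B,C,E,H} ∋ C.
size 1: {B}, {H}; under {B} J still reaches {C,E,H} ∋ C.
{B,H}: J⊥C given {B,H} in G with J→· removed — back-door holds.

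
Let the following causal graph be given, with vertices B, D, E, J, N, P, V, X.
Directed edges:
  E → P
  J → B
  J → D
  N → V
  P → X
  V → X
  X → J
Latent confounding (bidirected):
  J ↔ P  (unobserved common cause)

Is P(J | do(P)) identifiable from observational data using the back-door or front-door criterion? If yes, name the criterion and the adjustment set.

P(J|do(P)): frontdoor, adjust for {X}.

desc(P)\{P}={B,D,J,X}; candidates ⊆ {E,N,V}.
P↔J: latent back-door arc(s) into P.
size 0: {}; under {} P still reaches {B,D,E,J} ∋ J.
size 1: {E}, {N}, {V}; under {E} P still reaches {B,D,J} ∋ J.
size 2: {E,N}, {E,V}, {N,V}; under {E,N} P still reaches {B,D,J} ∋ J.
P↔J cannot be blocked by any observed set — no back-door set.
{X}: (i) intercepts every directed P→J path; (ii) no back-door P→{X}; (iii) {P} blocks every back-door {X}→J. Front-door holds.
P(J|do(P)) = Σ_{X} P(X|P) Σ_{P'} P(J|X,P')P(P').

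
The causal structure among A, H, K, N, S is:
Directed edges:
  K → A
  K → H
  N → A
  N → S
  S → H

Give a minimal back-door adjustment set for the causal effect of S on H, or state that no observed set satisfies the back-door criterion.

desc(S)\{S}={H}; candidates ⊆ {A,K,N}.
∅: S⊥H given ∅ in G with S→· removed — back-door holds.

S→H: minimal back-door set ∅.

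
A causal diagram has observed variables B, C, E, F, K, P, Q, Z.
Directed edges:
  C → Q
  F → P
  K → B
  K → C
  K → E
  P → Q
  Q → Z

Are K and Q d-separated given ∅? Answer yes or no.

Bayes-Ball from K | ∅ reaches {B,C,E,Q,Z}.
Q ∈ reach(K|∅) ⇒ K ⊥̸ Q | ∅.

No — K and Q are d-connected given ∅.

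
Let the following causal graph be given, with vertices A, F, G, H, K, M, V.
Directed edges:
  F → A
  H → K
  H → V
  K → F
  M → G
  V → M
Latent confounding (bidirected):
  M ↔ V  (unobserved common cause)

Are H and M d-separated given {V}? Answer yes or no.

Bayes-Ball from H | {V} reaches {A,F,G,K,M}.
M ∈ reach(H|{V}) ⇒ H ⊥̸ M | {V}.

No — H and M are d-connected given {V}.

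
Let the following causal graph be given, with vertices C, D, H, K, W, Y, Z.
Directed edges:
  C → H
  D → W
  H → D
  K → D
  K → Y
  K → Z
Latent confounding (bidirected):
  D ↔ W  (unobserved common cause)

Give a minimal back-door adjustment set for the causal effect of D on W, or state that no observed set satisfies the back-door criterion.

D→W: no observed back-door set.

desc(D)\{D}={W}; candidates ⊆ {C,H,K,Y,Z}.
D↔W: latent back-door arc(s) into D.
size 0: {}; under {} D still reaches {C,H,K,W,Y,Z} ∋ W.
size 1: {C}, {H}, {K} …(+2); under {C} D still reaches {H,K,W,Y,Z} ∋ W.
size 2: {C,H}, {C,K}, {C,Y} …(+7); under {C,H} D still reaches {K,W,Y,Z} ∋ W.
D↔W cannot be blocked by any observed set — no back-door set.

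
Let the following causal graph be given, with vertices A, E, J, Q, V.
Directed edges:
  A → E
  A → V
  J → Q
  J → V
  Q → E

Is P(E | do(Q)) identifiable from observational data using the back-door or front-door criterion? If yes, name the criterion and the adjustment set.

desc(Q)\{Q}={E}; candidates ⊆ {A,J,V}.
∅: Q⊥E given ∅ in G with Q→· removed — back-door holds.
P(E|do(Q)) = P(E|Q) — no adjustment needed.

P(E|do(Q)): backdoor, adjust for ∅.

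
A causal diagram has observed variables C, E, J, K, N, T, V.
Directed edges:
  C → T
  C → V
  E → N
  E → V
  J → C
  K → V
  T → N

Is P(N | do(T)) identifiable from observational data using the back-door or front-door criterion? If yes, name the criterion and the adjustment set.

P(N|do(T)): backdoor, adjust for ∅.

desc(T)\{T}={N}; candidates ⊆ {C,E,J,K,V}.
∅: T⊥N given ∅ in G with T→· removed — back-door holds.
P(N|do(T)) = P(N|T) — no adjustment needed.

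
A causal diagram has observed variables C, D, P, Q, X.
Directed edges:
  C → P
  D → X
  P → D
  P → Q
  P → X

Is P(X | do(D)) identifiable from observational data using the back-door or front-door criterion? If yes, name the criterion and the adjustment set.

P(X|do(D)): backdoor, adjust for {P}.

desc(D)\{D}={X}; candidates ⊆ {C,P,Q}.
size 0: {}; under {} D still reaches {C,P,Q,X} ∋ X.
{P}: D⊥X given {P} in G with D→· removed — back-door holds.
P(X|do(D)) = Σ_{P} P(X|D,P)·P(P).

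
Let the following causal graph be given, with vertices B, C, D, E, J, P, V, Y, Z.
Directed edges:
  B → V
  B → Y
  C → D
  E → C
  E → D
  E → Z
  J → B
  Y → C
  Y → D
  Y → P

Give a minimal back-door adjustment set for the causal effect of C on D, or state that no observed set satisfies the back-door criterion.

desc(C)\{C}={D}; candidates ⊆ {B,E,J,P,V,Y,Z}.
size 0: {}; under {} C still reaches {B,D,E,J,P,V,Y,Z} ∋ D.
size 1: {B}, {E}, {J} …(+4); under {B} C still reaches {D,E,P,Y,Z} ∋ D.
{E,Y}: C⊥D given {E,Y} in G with C→· removed — back-door holds.

C→D: minimal back-door set {E, Y}.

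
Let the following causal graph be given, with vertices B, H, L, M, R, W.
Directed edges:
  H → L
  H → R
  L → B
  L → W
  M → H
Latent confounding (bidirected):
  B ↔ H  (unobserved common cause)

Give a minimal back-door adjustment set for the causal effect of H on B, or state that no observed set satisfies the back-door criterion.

desc(H)\{H}={B,L,R,W}; candidates ⊆ {M}.
H↔B: latent back-door arc(s) into H.
size 0: {}; under {} H still reaches {B,M} ∋ B.
size 1: {M}; under {M} H still reaches {B} ∋ B.
H↔B cannot be blocked by any observed set — no back-door set.

H→B: no observed back-door set.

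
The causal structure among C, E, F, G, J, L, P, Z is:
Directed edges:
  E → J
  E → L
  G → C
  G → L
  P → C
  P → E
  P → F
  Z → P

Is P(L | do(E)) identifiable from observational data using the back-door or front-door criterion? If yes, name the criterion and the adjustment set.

P(L|do(E)): backdoor, adjust for ∅.

desc(E)\{E}={J,L}; candidates ⊆ {C,F,G,P,Z}.
∅: E⊥L given ∅ in G with E→· removed — back-door holds.
P(L|do(E)) = P(L|E) — no adjustment needed.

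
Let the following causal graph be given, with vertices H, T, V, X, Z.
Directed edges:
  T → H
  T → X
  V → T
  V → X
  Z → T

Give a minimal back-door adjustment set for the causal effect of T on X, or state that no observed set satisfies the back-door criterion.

T→X: minimal back-door set {V}.

desc(T)\{T}={H,X}; candidates ⊆ {V,Z}.
size 0: {}; under {} T still reaches {V,X,Z} ∋ X.
{V}: T⊥X given {V} in G with T→· removed — back-door holds.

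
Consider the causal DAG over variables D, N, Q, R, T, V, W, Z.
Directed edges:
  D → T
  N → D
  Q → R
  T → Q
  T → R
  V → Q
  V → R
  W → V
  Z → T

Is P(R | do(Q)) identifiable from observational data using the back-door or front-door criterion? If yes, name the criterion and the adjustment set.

P(R|do(Q)): backdoor, adjust for {T, V}.

desc(Q)\{Q}={R}; candidates ⊆ {D,N,T,V,W,Z}.
size 0: {}; under {} Q still reaches {D,N,R,T,V,W,Z} ∋ R.
size 1: {D}, {N}, {T} …(+3); under {D} Q still reaches {R,T,V,W,Z} ∋ R.
{T,V}: Q⊥R given {T,V} in G with Q→· removed — back-door holds.
P(R|do(Q)) = Σ_{T,V} P(R|Q,T,V)·P(T,V).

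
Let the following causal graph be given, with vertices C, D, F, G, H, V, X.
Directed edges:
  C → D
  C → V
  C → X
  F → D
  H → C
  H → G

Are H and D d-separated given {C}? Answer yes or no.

Bayes-Ball from H | {C} reaches {G}.
D ∉ reach(H|{C}) ⇒ H ⊥ D | {C}.

Yes — H ⊥ D | {C}.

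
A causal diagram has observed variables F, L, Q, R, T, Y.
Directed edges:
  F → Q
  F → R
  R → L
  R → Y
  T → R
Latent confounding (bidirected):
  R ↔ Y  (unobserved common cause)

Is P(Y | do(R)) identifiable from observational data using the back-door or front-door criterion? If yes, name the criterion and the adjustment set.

P(Y|do(R)): not identifiable (no BD/FD set).

desc(R)\{R}={L,Y}; candidates ⊆ {F,Q,T}.
R↔Y: latent back-door arc(s) into R.
size 0: {}; under {} R still reaches {F,Q,T,Y} ∋ Y.
size 1: {F}, {Q}, {T}; under {F} R still reaches {T,Y} ∋ Y.
size 2: {F,Q}, {F,T}, {Q,T}; under {F,Q} R still reaches {T,Y} ∋ Y.
R↔Y cannot be blocked by any observed set — no back-door set.
No mediator lies on a directed R→…→Y path.
Neither criterion identifies P(Y|do(R)) in this graph.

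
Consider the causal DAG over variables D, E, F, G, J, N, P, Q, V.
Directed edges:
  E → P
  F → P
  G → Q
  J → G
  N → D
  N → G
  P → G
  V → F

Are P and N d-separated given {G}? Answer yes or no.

Bayes-Ball from P | {G} reaches {D,E,F,J,N,V}.
N ∈ reach(P|{G}) ⇒ P ⊥̸ N | {G}.

No — P and N are d-connected given {G}.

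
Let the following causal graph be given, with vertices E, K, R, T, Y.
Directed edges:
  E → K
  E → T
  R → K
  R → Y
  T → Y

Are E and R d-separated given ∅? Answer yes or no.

Bayes-Ball from E | ∅ reaches {K,T,Y}.
R ∉ reach(E|∅) ⇒ E ⊥ R | ∅.

Yes — E ⊥ R | ∅.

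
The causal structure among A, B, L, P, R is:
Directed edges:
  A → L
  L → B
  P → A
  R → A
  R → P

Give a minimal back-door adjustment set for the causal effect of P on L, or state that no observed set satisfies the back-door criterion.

desc(P)\{P}={A,B,L}; candidates ⊆ {R}.
size 0: {}; under {} P still reaches {A,B,L,R} ∋ L.
{R}: P⊥L given {R} in G with P→· removed — back-door holds.

P→L: minimal back-door set {R}.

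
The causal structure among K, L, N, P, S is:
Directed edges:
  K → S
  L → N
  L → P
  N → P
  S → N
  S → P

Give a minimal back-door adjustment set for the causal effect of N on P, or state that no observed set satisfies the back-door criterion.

desc(N)\{N}={P}; candidates ⊆ {K,L,S}.
size 0: {}; under {} N still reaches {K,L,P,S} ∋ P.
size 1: {K}, {L}, {S}; under {K} N still reaches {L,P,S} ∋ P.
{L,S}: N⊥P given {L,S} in G with N→· removed — back-door holds.

N→P: minimal back-door set {L, S}.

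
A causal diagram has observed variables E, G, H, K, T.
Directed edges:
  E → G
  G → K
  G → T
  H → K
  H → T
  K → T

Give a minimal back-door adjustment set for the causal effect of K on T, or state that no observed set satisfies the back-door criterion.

K→T: minimal back-door set {G, H}.

desc(K)\{K}={T}; candidates ⊆ {E,G,H}.
size 0: {}; under {} K still reaches {E,G,H,T} ∋ T.
size 1: {E}, {G}, {H}; under {E} K still reaches {G,H,T} ∋ T.
{G,H}: K⊥T given {G,H} in G with K→· removed — back-door holds.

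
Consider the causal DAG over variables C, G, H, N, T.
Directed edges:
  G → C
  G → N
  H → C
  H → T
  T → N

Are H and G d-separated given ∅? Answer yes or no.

Yes — H ⊥ G | ∅.

Bayes-Ball from H | ∅ reaches {C,N,T}.
G ∉ reach(H|∅) ⇒ H ⊥ G | ∅.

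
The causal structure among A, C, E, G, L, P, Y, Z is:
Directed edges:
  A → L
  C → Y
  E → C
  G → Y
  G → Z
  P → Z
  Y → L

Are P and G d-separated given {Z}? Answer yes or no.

No — P and G are d-connected given {Z}.

Bayes-Ball from P | {Z} reaches {G,L,Y}.
G ∈ reach(P|{Z}) ⇒ P ⊥̸ G | {Z}.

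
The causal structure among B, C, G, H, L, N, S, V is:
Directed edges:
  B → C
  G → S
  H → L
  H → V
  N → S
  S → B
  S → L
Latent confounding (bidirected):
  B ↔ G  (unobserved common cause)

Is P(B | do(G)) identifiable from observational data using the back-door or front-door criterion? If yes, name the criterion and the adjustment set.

desc(G)\{G}={B,C,L,S}; candidates ⊆ {H,N,V}.
G↔B: latent back-door arc(s) into G.
size 0: {}; under {} G still reaches {B,C} ∋ B.
size 1: {H}, {N}, {V}; under {H} G still reaches {B,C} ∋ B.
size 2: {H,N}, {H,V}, {N,V}; under {H,N} G still reaches {B,C} ∋ B.
G↔B cannot be blocked by any observed set — no back-door set.
{S}: (i) intercepts every directed G→B path; (ii) no back-door G→{S}; (iii) {G} blocks every back-door {S}→B. Front-door holds.
P(B|do(G)) = Σ_{S} P(S|G) Σ_{G'} P(B|S,G')P(G').

P(B|do(G)): frontdoor, adjust for {S}.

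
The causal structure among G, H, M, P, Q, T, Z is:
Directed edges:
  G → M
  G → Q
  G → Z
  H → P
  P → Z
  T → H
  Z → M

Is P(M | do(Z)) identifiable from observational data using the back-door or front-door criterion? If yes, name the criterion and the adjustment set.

P(M|do(Z)): backdoor, adjust for {G}.

desc(Z)\{Z}={M}; candidates ⊆ {G,H,P,Q,T}.
size 0: {}; under {} Z still reaches {G,H,M,P,Q,T} ∋ M.
{G}: Z⊥M given {G} in G with Z→· removed — back-door holds.
P(M|do(Z)) = Σ_{G} P(M|Z,G)·P(G).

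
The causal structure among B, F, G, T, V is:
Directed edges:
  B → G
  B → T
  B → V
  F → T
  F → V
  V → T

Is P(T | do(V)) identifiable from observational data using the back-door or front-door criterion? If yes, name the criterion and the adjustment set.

desc(V)\{V}={T}; candidates ⊆ {B,F,G}.
size 0: {}; under {} V still reaches {B,F,G,T} ∋ T.
size 1: {B}, {F}, {G}; under {B} V still reaches {F,T} ∋ T.
{B,F}: V⊥T given {B,F} in G with V→· removed — back-door holds.
P(T|do(V)) = Σ_{B,F} P(T|V,B,F)·P(B,F).

P(T|do(V)): backdoor, adjust for {B, F}.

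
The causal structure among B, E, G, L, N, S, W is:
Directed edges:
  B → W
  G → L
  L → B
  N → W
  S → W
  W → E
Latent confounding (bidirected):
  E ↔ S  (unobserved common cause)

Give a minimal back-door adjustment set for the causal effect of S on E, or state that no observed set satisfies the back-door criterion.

desc(S)\{S}={E,W}; candidates ⊆ {B,G,L,N}.
S↔E: latent back-door arc(s) into S.
size 0: {}; under {} S still reaches {E} ∋ E.
size 1: {B}, {G}, {L} …(+1); under {B} S still reaches {E} ∋ E.
size 2: {B,G}, {B,L}, {B,N} …(+3); under {B,G} S still reaches {E} ∋ E.
S↔E cannot be blocked by any observed set — no back-door set.

S→E: no observed back-door set.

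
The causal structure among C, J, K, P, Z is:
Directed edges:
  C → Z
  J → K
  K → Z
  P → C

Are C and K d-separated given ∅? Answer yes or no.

Yes — C ⊥ K | ∅.

Bayes-Ball from C | ∅ reaches {P,Z}.
K ∉ reach(C|∅) ⇒ C ⊥ K | ∅.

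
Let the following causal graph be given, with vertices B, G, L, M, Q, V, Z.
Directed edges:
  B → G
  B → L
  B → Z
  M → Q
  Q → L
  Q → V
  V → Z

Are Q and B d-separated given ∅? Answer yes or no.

Yes — Q ⊥ B | ∅.

Bayes-Ball from Q | ∅ reaches {L,M,V,Z}.
B ∉ reach(Q|∅) ⇒ Q ⊥ B | ∅.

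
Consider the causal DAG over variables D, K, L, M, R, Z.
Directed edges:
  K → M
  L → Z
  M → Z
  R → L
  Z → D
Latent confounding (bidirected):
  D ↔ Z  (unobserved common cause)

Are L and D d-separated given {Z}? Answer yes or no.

No — L and D are d-connected given {Z}.

Bayes-Ball from L | {Z} reaches {D,K,M,R}.
D ∈ reach(L|{Z}) ⇒ L ⊥̸ D | {Z}.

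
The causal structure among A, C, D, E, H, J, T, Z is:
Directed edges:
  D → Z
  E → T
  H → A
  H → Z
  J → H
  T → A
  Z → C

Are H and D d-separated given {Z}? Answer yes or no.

Bayes-Ball from H | {Z} reaches {A,D,J}.
D ∈ reach(H|{Z}) ⇒ H ⊥̸ D | {Z}.

No — H and D are d-connected given {Z}.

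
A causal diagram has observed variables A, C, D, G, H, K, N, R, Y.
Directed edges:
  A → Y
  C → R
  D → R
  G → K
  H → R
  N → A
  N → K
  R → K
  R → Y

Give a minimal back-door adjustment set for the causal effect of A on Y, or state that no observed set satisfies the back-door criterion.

desc(A)\{A}={Y}; candidates ⊆ {C,D,G,H,K,N,R}.
∅: A⊥Y given ∅ in G with A→· removed — back-door holds.

A→Y: minimal back-door set ∅.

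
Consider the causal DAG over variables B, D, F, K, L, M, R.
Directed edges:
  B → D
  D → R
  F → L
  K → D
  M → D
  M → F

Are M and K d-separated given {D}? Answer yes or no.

Bayes-Ball from M | {D} reaches {B,F,K,L}.
K ∈ reach(M|{D}) ⇒ M ⊥̸ K | {D}.

No — M and K are d-connected given {D}.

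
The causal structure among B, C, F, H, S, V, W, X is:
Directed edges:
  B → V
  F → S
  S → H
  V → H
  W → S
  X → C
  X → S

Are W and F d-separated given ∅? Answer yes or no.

Yes — W ⊥ F | ∅.

Bayes-Ball from W | ∅ reaches {H,S}.
F ∉ reach(W|∅) ⇒ W ⊥ F | ∅.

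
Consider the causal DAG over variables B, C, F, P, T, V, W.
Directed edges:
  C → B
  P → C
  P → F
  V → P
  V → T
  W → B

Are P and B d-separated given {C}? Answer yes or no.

Bayes-Ball from P | {C} reaches {F,T,V}.
B ∉ reach(P|{C}) ⇒ P ⊥ B | {C}.

Yes — P ⊥ B | {C}.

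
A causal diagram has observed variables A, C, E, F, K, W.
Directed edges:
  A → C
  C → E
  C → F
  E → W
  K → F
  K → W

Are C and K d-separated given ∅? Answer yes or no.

Yes — C ⊥ K | ∅.

Bayes-Ball from C | ∅ reaches {A,E,F,W}.
K ∉ reach(C|∅) ⇒ C ⊥ K | ∅.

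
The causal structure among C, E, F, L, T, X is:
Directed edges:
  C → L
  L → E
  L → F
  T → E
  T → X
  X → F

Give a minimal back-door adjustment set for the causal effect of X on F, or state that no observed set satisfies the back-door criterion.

X→F: minimal back-door set ∅.

desc(X)\{X}={F}; candidates ⊆ {C,E,L,T}.
∅: X⊥F given ∅ in G with X→· removed — back-door holds.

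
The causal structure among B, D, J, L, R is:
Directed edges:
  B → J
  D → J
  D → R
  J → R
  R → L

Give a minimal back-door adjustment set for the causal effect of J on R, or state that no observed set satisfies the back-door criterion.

J→R: minimal back-door set {D}.

desc(J)\{J}={L,R}; candidates ⊆ {B,D}.
size 0: {}; under {} J still reaches {B,D,L,R} ∋ R.
{D}: J⊥R given {D} in G with J→· removed — back-door holds.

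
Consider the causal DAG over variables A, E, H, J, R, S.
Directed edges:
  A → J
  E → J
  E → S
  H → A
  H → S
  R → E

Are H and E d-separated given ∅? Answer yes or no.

Yes — H ⊥ E | ∅.

Bayes-Ball from H | ∅ reaches {A,J,S}.
E ∉ reach(H|∅) ⇒ H ⊥ E | ∅.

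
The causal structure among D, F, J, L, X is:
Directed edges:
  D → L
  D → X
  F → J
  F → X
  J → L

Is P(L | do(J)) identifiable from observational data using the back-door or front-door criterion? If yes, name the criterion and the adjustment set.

P(L|do(J)): backdoor, adjust for ∅.

desc(J)\{J}={L}; candidates ⊆ {D,F,X}.
∅: J⊥L given ∅ in G with J→· removed — back-door holds.
P(L|do(J)) = P(L|J) — no adjustment needed.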